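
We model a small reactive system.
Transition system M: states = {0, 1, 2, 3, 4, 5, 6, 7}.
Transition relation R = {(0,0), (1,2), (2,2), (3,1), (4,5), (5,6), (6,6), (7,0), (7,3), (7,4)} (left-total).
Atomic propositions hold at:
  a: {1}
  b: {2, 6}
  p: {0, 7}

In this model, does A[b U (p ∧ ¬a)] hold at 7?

Sat(¬a) = {0, 2, 3, 4, 5, 6, 7}
Sat(p ∧ ¬a) = {0, 7}
A[b U (p ∧ ¬a)]: least fixpoint, start Z0 = Sat((p ∧ ¬a)) = {0, 7}, add states in Sat(b) with every successor in Z. Already a fixed point.
Sat(A[b U (p ∧ ¬a)]) = {0, 7}
7 ∈ Sat(A[b U (p ∧ ¬a)]) = {0, 7}, so the formula holds at 7.

Yes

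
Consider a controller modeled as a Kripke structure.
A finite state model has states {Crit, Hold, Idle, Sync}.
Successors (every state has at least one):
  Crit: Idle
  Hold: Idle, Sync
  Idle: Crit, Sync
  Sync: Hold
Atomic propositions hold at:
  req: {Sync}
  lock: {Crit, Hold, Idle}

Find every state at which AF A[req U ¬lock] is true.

{Sync}

Sat(¬lock) = {Sync}
A[req U ¬lock]: least fixpoint, start Z0 = Sat(¬lock) = {Sync}, add states in Sat(req) with every successor in Z. Already a fixed point.
Sat(A[req U ¬lock]) = {Sync}
AF A[req U ¬lock]: least fixpoint, start Z0 = {Sync}, add states with every successor in Z. Already a fixed point.
Sat(AF A[req U ¬lock]) = {Sync}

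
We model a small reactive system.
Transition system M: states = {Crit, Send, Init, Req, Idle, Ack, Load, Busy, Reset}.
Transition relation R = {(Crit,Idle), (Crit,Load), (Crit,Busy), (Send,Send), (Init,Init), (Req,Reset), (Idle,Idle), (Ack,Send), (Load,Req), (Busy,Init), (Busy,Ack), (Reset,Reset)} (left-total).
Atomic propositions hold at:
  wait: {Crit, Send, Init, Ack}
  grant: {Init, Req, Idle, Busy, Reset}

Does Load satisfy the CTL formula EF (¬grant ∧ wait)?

No

Sat(¬grant) = {Crit, Send, Ack, Load}
Sat(¬grant ∧ wait) = {Crit, Send, Ack}
EF (¬grant ∧ wait): least fixpoint, start Z0 = {Crit, Send, Ack}, add states with some successor in Z. Z1 = {Crit, Send, Ack, Busy}; fixed.
Sat(EF (¬grant ∧ wait)) = {Crit, Send, Ack, Busy}
Load ∉ Sat(EF (¬grant ∧ wait)) = {Crit, Send, Ack, Busy}, so the formula does not hold at Load.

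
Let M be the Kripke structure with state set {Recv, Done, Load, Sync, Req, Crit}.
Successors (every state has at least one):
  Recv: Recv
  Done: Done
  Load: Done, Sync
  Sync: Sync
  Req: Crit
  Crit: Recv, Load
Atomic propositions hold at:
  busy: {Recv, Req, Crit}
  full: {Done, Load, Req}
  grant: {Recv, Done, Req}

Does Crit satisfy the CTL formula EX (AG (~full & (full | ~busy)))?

Sat(~full) = {Recv, Sync, Crit}
Sat(~busy) = {Done, Load, Sync}
Sat(full | ~busy) = {Done, Load, Sync, Req}
Sat(~full & (full | ~busy)) = {Sync}
AG (~full & (full | ~busy)): greatest fixpoint, start Z0 = {Sync}, keep only states in Sat with every successor in Z. Already a fixed point.
Sat(AG (~full & (full | ~busy))) = {Sync}
Sat(EX (AG (~full & (full | ~busy)))) = {s : some successor in {Sync}} = {Load, Sync}
Crit ∉ Sat(EX (AG (~full & (full | ~busy)))) = {Load, Sync}, so the formula does not hold at Crit.

No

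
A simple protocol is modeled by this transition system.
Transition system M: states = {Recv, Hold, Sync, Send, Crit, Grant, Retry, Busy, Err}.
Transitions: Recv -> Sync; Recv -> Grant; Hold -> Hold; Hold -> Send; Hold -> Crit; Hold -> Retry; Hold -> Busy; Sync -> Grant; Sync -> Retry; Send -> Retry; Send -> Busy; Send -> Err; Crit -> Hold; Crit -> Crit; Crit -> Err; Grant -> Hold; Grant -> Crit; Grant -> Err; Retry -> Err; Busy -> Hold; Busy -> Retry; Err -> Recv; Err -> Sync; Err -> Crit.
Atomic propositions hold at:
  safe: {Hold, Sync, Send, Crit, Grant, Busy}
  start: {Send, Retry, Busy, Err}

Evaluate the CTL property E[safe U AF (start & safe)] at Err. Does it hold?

No

Sat(start & safe) = {Send, Busy}
AF (start & safe): least fixpoint, start Z0 = {Send, Busy}, add states with every successor in Z. Already a fixed point.
Sat(AF (start & safe)) = {Send, Busy}
E[safe U AF (start & safe)]: least fixpoint, start Z0 = Sat(AF (start & safe)) = {Send, Busy}, add states in Sat(safe) with some successor in Z. Z1 = {Hold, Send, Busy}; Z2 = {Hold, Send, Crit, Grant, Busy}; Z3 = {Hold, Sync, Send, Crit, Grant, Busy}; fixed.
Sat(E[safe U AF (start & safe)]) = {Hold, Sync, Send, Crit, Grant, Busy}
Err ∉ Sat(E[safe U AF (start & safe)]) = {Hold, Sync, Send, Crit, Grant, Busy}, so the formula does not hold at Err.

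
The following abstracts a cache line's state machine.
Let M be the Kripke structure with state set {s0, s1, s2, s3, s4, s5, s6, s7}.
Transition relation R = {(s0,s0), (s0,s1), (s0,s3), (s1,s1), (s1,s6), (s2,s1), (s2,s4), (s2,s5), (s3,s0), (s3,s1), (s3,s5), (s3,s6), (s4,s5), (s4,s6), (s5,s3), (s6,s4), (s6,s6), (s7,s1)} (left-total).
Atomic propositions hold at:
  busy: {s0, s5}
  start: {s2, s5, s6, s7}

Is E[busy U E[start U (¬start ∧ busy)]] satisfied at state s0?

Yes

Sat(¬start) = {s0, s1, s3, s4}
Sat(¬start ∧ busy) = {s0}
E[start U (¬start ∧ busy)]: least fixpoint, start Z0 = Sat((¬start ∧ busy)) = {s0}, add states in Sat(start) with some successor in Z. Already a fixed point.
Sat(E[start U (¬start ∧ busy)]) = {s0}
E[busy U E[start U (¬start ∧ busy)]]: least fixpoint, start Z0 = Sat(E[start U (¬start ∧ busy)]) = {s0}, add states in Sat(busy) with some successor in Z. Already a fixed point.
Sat(E[busy U E[start U (¬start ∧ busy)]]) = {s0}
s0 ∈ Sat(E[busy U E[start U (¬start ∧ busy)]]) = {s0}, so the formula holds at s0.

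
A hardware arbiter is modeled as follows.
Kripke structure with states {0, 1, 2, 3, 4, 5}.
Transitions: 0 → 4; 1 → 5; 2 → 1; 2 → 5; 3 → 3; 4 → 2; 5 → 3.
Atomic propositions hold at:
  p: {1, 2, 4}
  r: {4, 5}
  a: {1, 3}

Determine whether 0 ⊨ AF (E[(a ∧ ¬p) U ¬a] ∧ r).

Yes

Sat(¬p) = {0, 3, 5}
Sat(a ∧ ¬p) = {3}
Sat(¬a) = {0, 2, 4, 5}
E[(a ∧ ¬p) U ¬a]: least fixpoint, start Z0 = Sat(¬a) = {0, 2, 4, 5}, add states in Sat(a ∧ ¬p) with some successor in Z. Already a fixed point.
Sat(E[(a ∧ ¬p) U ¬a]) = {0, 2, 4, 5}
Sat(E[(a ∧ ¬p) U ¬a] ∧ r) = {4, 5}
AF (E[(a ∧ ¬p) U ¬a] ∧ r): least fixpoint, start Z0 = {4, 5}, add states with every successor in Z. Z1 = {0, 1, 4, 5}; Z2 = {0, 1, 2, 4, 5}; fixed.
Sat(AF (E[(a ∧ ¬p) U ¬a] ∧ r)) = {0, 1, 2, 4, 5}
0 ∈ Sat(AF (E[(a ∧ ¬p) U ¬a] ∧ r)) = {0, 1, 2, 4, 5}, so the formula holds at 0.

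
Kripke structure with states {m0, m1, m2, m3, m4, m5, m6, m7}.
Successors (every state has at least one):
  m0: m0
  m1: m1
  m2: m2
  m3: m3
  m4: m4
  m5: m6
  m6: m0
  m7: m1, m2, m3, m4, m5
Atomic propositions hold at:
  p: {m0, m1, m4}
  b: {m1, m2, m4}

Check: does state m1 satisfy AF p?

Yes

AF p: least fixpoint, start Z0 = {m0, m1, m4}, add states with every successor in Z. Z1 = {m0, m1, m4, m6}; Z2 = {m0, m1, m4, m5, m6}; fixed.
Sat(AF p) = {m0, m1, m4, m5, m6}
m1 ∈ Sat(AF p) = {m0, m1, m4, m5, m6}, so the formula holds at m1.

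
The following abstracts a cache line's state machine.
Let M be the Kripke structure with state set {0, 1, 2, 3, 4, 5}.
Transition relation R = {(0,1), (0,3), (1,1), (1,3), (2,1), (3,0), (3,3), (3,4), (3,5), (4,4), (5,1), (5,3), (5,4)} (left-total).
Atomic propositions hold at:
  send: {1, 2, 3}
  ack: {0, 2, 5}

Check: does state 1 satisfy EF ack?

EF ack: least fixpoint, start Z0 = {0, 2, 5}, add states with some successor in Z. Z1 = {0, 2, 3, 5}; Z2 = {0, 1, 2, 3, 5}; fixed.
Sat(EF ack) = {0, 1, 2, 3, 5}
1 ∈ Sat(EF ack) = {0, 1, 2, 3, 5}, so the formula holds at 1.

Yes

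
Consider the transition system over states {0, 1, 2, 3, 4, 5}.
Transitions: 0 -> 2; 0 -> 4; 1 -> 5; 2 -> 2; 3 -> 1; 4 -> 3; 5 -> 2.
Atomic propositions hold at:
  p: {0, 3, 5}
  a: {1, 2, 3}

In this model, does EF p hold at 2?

No

EF p: least fixpoint, start Z0 = {0, 3, 5}, add states with some successor in Z. Z1 = {0, 1, 3, 4, 5}; fixed.
Sat(EF p) = {0, 1, 3, 4, 5}
2 ∉ Sat(EF p) = {0, 1, 3, 4, 5}, so the formula does not hold at 2.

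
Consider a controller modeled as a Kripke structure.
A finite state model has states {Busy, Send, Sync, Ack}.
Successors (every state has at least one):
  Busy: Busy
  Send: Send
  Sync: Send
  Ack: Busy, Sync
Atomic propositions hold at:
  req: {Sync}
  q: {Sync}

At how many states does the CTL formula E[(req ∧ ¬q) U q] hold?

Sat(¬q) = {Busy, Send, Ack}
Sat(req ∧ ¬q) = ∅
E[(req ∧ ¬q) U q]: least fixpoint, start Z0 = Sat(q) = {Sync}, add states in Sat(req ∧ ¬q) with some successor in Z. Already a fixed point.
Sat(E[(req ∧ ¬q) U q]) = {Sync}
|Sat(E[(req ∧ ¬q) U q])| = |{Sync}| = 1.

1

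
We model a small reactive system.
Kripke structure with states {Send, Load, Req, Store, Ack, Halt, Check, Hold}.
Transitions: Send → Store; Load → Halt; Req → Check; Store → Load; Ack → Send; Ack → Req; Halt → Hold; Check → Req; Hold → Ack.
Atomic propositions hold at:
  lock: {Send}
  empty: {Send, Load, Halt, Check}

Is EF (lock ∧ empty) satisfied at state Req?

No

Sat(lock ∧ empty) = {Send}
EF (lock ∧ empty): least fixpoint, start Z0 = {Send}, add states with some successor in Z. Z1 = {Send, Ack}; Z2 = {Send, Ack, Hold}; Z3 = {Send, Ack, Halt, Hold}; Z4 = {Send, Load, Ack, Halt, Hold}; Z5 = {Send, Load, Store, Ack, Halt, Hold}; fixed.
Sat(EF (lock ∧ empty)) = {Send, Load, Store, Ack, Halt, Hold}
Req ∉ Sat(EF (lock ∧ empty)) = {Send, Load, Store, Ack, Halt, Hold}, so the formula does not hold at Req.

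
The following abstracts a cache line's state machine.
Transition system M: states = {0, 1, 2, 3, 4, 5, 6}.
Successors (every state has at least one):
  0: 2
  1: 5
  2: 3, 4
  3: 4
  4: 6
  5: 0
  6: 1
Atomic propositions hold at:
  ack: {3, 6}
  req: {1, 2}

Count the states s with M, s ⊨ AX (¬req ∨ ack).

5

Sat(¬req) = {0, 3, 4, 5, 6}
Sat(¬req ∨ ack) = {0, 3, 4, 5, 6}
Sat(AX (¬req ∨ ack)) = {s : every successor in {0, 3, 4, 5, 6}} = {1, 2, 3, 4, 5}
|Sat(AX (¬req ∨ ack))| = |{1, 2, 3, 4, 5}| = 5.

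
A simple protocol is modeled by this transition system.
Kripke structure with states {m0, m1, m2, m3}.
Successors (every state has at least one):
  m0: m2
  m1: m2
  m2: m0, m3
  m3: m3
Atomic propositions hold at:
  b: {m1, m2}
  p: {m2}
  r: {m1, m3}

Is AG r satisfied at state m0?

AG r: greatest fixpoint, start Z0 = {m1, m3}, keep only states in Sat with every successor in Z. Z1 = {m3}; fixed.
Sat(AG r) = {m3}
m0 ∉ Sat(AG r) = {m3}, so the formula does not hold at m0.

No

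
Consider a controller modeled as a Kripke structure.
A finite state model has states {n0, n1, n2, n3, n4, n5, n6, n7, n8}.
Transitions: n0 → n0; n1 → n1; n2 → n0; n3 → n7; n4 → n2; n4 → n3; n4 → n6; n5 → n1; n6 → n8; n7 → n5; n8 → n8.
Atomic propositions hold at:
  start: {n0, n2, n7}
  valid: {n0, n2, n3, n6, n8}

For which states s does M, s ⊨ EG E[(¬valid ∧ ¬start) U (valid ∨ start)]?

Sat(¬valid) = {n1, n4, n5, n7}
Sat(¬start) = {n1, n3, n4, n5, n6, n8}
Sat(¬valid ∧ ¬start) = {n1, n4, n5}
Sat(valid ∨ start) = {n0, n2, n3, n6, n7, n8}
E[(¬valid ∧ ¬start) U (valid ∨ start)]: least fixpoint, start Z0 = Sat((valid ∨ start)) = {n0, n2, n3, n6, n7, n8}, add states in Sat(¬valid ∧ ¬start) with some successor in Z. Z1 = {n0, n2, n3, n4, n6, n7, n8}; fixed.
Sat(E[(¬valid ∧ ¬start) U (valid ∨ start)]) = {n0, n2, n3, n4, n6, n7, n8}
EG E[(¬valid ∧ ¬start) U (valid ∨ start)]: greatest fixpoint, start Z0 = {n0, n2, n3, n4, n6, n7, n8}, keep only states in Sat with some successor in Z. Z1 = {n0, n2, n3, n4, n6, n8}; Z2 = {n0, n2, n4, n6, n8}; fixed.
Sat(EG E[(¬valid ∧ ¬start) U (valid ∨ start)]) = {n0, n2, n4, n6, n8}

{n0, n2, n4, n6, n8}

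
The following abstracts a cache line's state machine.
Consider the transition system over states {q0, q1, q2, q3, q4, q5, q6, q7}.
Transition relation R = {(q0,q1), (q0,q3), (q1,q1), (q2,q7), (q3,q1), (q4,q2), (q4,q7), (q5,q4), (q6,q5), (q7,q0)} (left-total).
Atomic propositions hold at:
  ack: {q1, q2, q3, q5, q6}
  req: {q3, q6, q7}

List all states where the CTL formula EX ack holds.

{q0, q1, q3, q4, q6}

Sat(EX ack) = {s : some successor in {q1, q2, q3, q5, q6}} = {q0, q1, q3, q4, q6}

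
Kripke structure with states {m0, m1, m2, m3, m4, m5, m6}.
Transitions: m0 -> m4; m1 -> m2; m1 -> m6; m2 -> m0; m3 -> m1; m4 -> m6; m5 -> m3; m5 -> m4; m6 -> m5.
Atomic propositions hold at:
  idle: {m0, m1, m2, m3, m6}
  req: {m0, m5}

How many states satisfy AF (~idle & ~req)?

Sat(~idle) = {m4, m5}
Sat(~req) = {m1, m2, m3, m4, m6}
Sat(~idle & ~req) = {m4}
AF (~idle & ~req): least fixpoint, start Z0 = {m4}, add states with every successor in Z. Z1 = {m0, m4}; Z2 = {m0, m2, m4}; fixed.
Sat(AF (~idle & ~req)) = {m0, m2, m4}
|Sat(AF (~idle & ~req))| = |{m0, m2, m4}| = 3.

3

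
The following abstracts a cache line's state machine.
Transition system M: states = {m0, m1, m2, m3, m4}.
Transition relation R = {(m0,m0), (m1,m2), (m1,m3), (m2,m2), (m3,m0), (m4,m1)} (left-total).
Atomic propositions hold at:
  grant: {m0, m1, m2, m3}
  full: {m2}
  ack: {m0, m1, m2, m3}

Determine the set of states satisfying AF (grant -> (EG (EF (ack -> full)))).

{m1, m2, m4}

Sat(ack -> full) = {m2, m4}
EF (ack -> full): least fixpoint, start Z0 = {m2, m4}, add states with some successor in Z. Z1 = {m1, m2, m4}; fixed.
Sat(EF (ack -> full)) = {m1, m2, m4}
EG (EF (ack -> full)): greatest fixpoint, start Z0 = {m1, m2, m4}, keep only states in Sat with some successor in Z. Already a fixed point.
Sat(EG (EF (ack -> full))) = {m1, m2, m4}
Sat(grant -> (EG (EF (ack -> full)))) = {m1, m2, m4}
AF (grant -> (EG (EF (ack -> full)))): least fixpoint, start Z0 = {m1, m2, m4}, add states with every successor in Z. Already a fixed point.
Sat(AF (grant -> (EG (EF (ack -> full))))) = {m1, m2, m4}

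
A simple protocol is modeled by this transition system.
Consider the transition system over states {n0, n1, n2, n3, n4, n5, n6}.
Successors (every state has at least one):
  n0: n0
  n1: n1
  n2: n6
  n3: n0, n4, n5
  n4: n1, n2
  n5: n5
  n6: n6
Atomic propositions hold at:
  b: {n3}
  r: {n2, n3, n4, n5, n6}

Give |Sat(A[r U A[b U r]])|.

A[b U r]: least fixpoint, start Z0 = Sat(r) = {n2, n3, n4, n5, n6}, add states in Sat(b) with every successor in Z. Already a fixed point.
Sat(A[b U r]) = {n2, n3, n4, n5, n6}
A[r U A[b U r]]: least fixpoint, start Z0 = Sat(A[b U r]) = {n2, n3, n4, n5, n6}, add states in Sat(r) with every successor in Z. Already a fixed point.
Sat(A[r U A[b U r]]) = {n2, n3, n4, n5, n6}
|Sat(A[r U A[b U r]])| = |{n2, n3, n4, n5, n6}| = 5.

5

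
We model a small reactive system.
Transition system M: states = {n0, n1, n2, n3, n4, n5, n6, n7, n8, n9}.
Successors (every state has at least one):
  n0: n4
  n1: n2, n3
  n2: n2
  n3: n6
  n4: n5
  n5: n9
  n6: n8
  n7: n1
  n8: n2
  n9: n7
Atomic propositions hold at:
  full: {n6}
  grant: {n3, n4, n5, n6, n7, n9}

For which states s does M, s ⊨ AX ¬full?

{n0, n1, n2, n4, n5, n6, n7, n8, n9}

Sat(¬full) = {n0, n1, n2, n3, n4, n5, n7, n8, n9}
Sat(AX ¬full) = {s : every successor in {n0, n1, n2, n3, n4, n5, n7, n8, n9}} = {n0, n1, n2, n4, n5, n6, n7, n8, n9}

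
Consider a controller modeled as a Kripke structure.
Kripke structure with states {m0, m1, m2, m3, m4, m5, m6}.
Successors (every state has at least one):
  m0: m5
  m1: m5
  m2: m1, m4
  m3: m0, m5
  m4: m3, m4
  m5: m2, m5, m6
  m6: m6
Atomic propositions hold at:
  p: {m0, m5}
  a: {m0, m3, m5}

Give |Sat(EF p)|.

EF p: least fixpoint, start Z0 = {m0, m5}, add states with some successor in Z. Z1 = {m0, m1, m3, m5}; Z2 = {m0, m1, m2, m3, m4, m5}; fixed.
Sat(EF p) = {m0, m1, m2, m3, m4, m5}
|Sat(EF p)| = |{m0, m1, m2, m3, m4, m5}| = 6.

6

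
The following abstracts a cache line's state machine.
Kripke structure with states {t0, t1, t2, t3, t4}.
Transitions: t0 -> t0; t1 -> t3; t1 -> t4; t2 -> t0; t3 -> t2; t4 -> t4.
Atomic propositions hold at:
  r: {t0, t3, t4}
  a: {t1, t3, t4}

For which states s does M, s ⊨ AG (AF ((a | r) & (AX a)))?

{t4}

Sat(a | r) = {t0, t1, t3, t4}
Sat(AX a) = {s : every successor in {t1, t3, t4}} = {t1, t4}
Sat((a | r) & (AX a)) = {t1, t4}
AF ((a | r) & (AX a)): least fixpoint, start Z0 = {t1, t4}, add states with every successor in Z. Already a fixed point.
Sat(AF ((a | r) & (AX a))) = {t1, t4}
AG (AF ((a | r) & (AX a))): greatest fixpoint, start Z0 = {t1, t4}, keep only states in Sat with every successor in Z. Z1 = {t4}; fixed.
Sat(AG (AF ((a | r) & (AX a)))) = {t4}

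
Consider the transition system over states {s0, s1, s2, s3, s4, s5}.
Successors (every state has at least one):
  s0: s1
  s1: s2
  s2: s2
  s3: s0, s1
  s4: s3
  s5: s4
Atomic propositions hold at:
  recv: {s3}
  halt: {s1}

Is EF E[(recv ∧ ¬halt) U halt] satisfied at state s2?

Sat(¬halt) = {s0, s2, s3, s4, s5}
Sat(recv ∧ ¬halt) = {s3}
E[(recv ∧ ¬halt) U halt]: least fixpoint, start Z0 = Sat(halt) = {s1}, add states in Sat(recv ∧ ¬halt) with some successor in Z. Z1 = {s1, s3}; fixed.
Sat(E[(recv ∧ ¬halt) U halt]) = {s1, s3}
EF E[(recv ∧ ¬halt) U halt]: least fixpoint, start Z0 = {s1, s3}, add states with some successor in Z. Z1 = {s0, s1, s3, s4}; Z2 = {s0, s1, s3, s4, s5}; fixed.
Sat(EF E[(recv ∧ ¬halt) U halt]) = {s0, s1, s3, s4, s5}
s2 ∉ Sat(EF E[(recv ∧ ¬halt) U halt]) = {s0, s1, s3, s4, s5}, so the formula does not hold at s2.

No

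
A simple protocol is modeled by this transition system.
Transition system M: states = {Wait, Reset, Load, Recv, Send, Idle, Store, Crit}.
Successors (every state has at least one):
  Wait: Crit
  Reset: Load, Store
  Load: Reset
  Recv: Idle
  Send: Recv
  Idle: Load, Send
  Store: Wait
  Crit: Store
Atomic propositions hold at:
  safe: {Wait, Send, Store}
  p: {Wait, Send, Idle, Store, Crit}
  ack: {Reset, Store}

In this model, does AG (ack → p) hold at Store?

Yes

Sat(ack → p) = {Wait, Load, Recv, Send, Idle, Store, Crit}
AG (ack → p): greatest fixpoint, start Z0 = {Wait, Load, Recv, Send, Idle, Store, Crit}, keep only states in Sat with every successor in Z. Z1 = {Wait, Recv, Send, Idle, Store, Crit}; Z2 = {Wait, Recv, Send, Store, Crit}; Z3 = {Wait, Send, Store, Crit}; Z4 = {Wait, Store, Crit}; fixed.
Sat(AG (ack → p)) = {Wait, Store, Crit}
Store ∈ Sat(AG (ack → p)) = {Wait, Store, Crit}, so the formula holds at Store.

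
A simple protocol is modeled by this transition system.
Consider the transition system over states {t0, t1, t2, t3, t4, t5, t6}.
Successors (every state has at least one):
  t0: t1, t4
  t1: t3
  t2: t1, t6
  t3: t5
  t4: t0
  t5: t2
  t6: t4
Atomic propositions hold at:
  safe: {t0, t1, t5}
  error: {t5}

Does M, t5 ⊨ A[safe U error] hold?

A[safe U error]: least fixpoint, start Z0 = Sat(error) = {t5}, add states in Sat(safe) with every successor in Z. Already a fixed point.
Sat(A[safe U error]) = {t5}
t5 ∈ Sat(A[safe U error]) = {t5}, so the formula holds at t5.

Yes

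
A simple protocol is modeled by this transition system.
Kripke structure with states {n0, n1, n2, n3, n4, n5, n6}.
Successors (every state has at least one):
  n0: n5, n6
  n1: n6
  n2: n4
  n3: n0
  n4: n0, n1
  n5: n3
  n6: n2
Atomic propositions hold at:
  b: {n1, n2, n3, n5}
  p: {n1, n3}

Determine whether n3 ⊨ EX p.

No

Sat(EX p) = {s : some successor in {n1, n3}} = {n4, n5}
n3 ∉ Sat(EX p) = {n4, n5}, so the formula does not hold at n3.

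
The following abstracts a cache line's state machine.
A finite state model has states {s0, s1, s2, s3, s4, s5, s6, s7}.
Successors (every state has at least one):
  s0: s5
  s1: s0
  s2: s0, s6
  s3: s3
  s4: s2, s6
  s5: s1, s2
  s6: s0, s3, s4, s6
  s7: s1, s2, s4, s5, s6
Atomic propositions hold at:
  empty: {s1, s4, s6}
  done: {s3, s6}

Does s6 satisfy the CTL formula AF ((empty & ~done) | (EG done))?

Yes

Sat(~done) = {s0, s1, s2, s4, s5, s7}
Sat(empty & ~done) = {s1, s4}
EG done: greatest fixpoint, start Z0 = {s3, s6}, keep only states in Sat with some successor in Z. Already a fixed point.
Sat(EG done) = {s3, s6}
Sat((empty & ~done) | (EG done)) = {s1, s3, s4, s6}
AF ((empty & ~done) | (EG done)): least fixpoint, start Z0 = {s1, s3, s4, s6}, add states with every successor in Z. Already a fixed point.
Sat(AF ((empty & ~done) | (EG done))) = {s1, s3, s4, s6}
s6 ∈ Sat(AF ((empty & ~done) | (EG done))) = {s1, s3, s4, s6}, so the formula holds at s6.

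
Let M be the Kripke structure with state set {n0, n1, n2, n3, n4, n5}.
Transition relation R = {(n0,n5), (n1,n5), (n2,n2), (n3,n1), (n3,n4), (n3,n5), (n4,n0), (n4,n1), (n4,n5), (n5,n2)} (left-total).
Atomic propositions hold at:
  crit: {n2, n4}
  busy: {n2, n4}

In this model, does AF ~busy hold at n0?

Yes

Sat(~busy) = {n0, n1, n3, n5}
AF ~busy: least fixpoint, start Z0 = {n0, n1, n3, n5}, add states with every successor in Z. Z1 = {n0, n1, n3, n4, n5}; fixed.
Sat(AF ~busy) = {n0, n1, n3, n4, n5}
n0 ∈ Sat(AF ~busy) = {n0, n1, n3, n4, n5}, so the formula holds at n0.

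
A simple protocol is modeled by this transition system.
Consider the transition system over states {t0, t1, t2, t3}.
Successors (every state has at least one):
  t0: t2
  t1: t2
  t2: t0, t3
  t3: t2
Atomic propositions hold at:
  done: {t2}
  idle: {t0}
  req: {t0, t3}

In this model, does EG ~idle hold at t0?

No

Sat(~idle) = {t1, t2, t3}
EG ~idle: greatest fixpoint, start Z0 = {t1, t2, t3}, keep only states in Sat with some successor in Z. Already a fixed point.
Sat(EG ~idle) = {t1, t2, t3}
t0 ∉ Sat(EG ~idle) = {t1, t2, t3}, so the formula does not hold at t0.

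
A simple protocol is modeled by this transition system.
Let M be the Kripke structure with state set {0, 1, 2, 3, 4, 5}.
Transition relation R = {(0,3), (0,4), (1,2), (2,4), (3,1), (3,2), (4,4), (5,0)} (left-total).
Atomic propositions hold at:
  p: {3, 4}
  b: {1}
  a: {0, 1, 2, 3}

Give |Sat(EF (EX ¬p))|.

Sat(¬p) = {0, 1, 2, 5}
Sat(EX ¬p) = {s : some successor in {0, 1, 2, 5}} = {1, 3, 5}
EF (EX ¬p): least fixpoint, start Z0 = {1, 3, 5}, add states with some successor in Z. Z1 = {0, 1, 3, 5}; fixed.
Sat(EF (EX ¬p)) = {0, 1, 3, 5}
|Sat(EF (EX ¬p))| = |{0, 1, 3, 5}| = 4.

4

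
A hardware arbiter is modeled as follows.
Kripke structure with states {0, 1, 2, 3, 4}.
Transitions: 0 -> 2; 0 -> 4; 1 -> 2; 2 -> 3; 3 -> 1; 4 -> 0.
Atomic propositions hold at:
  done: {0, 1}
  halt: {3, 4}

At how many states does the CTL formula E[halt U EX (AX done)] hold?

3

Sat(AX done) = {s : every successor in {0, 1}} = {3, 4}
Sat(EX (AX done)) = {s : some successor in {3, 4}} = {0, 2}
E[halt U EX (AX done)]: least fixpoint, start Z0 = Sat(EX (AX done)) = {0, 2}, add states in Sat(halt) with some successor in Z. Z1 = {0, 2, 4}; fixed.
Sat(E[halt U EX (AX done)]) = {0, 2, 4}
|Sat(E[halt U EX (AX done)])| = |{0, 2, 4}| = 3.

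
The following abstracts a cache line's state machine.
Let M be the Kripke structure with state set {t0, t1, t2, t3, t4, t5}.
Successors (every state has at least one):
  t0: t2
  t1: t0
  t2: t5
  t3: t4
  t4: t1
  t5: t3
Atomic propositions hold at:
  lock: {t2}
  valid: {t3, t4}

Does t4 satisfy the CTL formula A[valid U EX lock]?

No

Sat(EX lock) = {s : some successor in {t2}} = {t0}
A[valid U EX lock]: least fixpoint, start Z0 = Sat(EX lock) = {t0}, add states in Sat(valid) with every successor in Z. Already a fixed point.
Sat(A[valid U EX lock]) = {t0}
t4 ∉ Sat(A[valid U EX lock]) = {t0}, so the formula does not hold at t4.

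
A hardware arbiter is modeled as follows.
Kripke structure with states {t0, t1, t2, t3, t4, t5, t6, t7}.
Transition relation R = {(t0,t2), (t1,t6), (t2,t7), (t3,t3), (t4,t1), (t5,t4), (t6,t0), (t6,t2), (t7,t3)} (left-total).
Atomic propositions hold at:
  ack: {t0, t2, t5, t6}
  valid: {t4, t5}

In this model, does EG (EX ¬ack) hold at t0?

No

Sat(¬ack) = {t1, t3, t4, t7}
Sat(EX ¬ack) = {s : some successor in {t1, t3, t4, t7}} = {t2, t3, t4, t5, t7}
EG (EX ¬ack): greatest fixpoint, start Z0 = {t2, t3, t4, t5, t7}, keep only states in Sat with some successor in Z. Z1 = {t2, t3, t5, t7}; Z2 = {t2, t3, t7}; fixed.
Sat(EG (EX ¬ack)) = {t2, t3, t7}
t0 ∉ Sat(EG (EX ¬ack)) = {t2, t3, t7}, so the formula does not hold at t0.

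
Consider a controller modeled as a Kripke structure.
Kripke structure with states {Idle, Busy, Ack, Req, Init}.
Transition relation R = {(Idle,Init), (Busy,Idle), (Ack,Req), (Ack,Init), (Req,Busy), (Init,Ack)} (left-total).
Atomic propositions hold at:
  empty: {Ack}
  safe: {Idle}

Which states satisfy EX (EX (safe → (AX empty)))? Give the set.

{Idle, Busy, Ack, Init}

Sat(AX empty) = {s : every successor in {Ack}} = {Init}
Sat(safe → (AX empty)) = {Busy, Ack, Req, Init}
Sat(EX (safe → (AX empty))) = {s : some successor in {Busy, Ack, Req, Init}} = {Idle, Ack, Req, Init}
Sat(EX (EX (safe → (AX empty)))) = {s : some successor in {Idle, Ack, Req, Init}} = {Idle, Busy, Ack, Init}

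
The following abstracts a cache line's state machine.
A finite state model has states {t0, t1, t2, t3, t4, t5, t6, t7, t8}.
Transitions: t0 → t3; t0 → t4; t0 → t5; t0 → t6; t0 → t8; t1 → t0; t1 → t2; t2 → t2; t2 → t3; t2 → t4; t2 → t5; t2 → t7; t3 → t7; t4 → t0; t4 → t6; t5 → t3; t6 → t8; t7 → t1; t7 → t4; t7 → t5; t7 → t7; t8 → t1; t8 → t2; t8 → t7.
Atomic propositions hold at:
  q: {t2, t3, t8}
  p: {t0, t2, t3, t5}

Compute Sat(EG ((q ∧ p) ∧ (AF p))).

{t2}

Sat(q ∧ p) = {t2, t3}
AF p: least fixpoint, start Z0 = {t0, t2, t3, t5}, add states with every successor in Z. Z1 = {t0, t1, t2, t3, t5}; fixed.
Sat(AF p) = {t0, t1, t2, t3, t5}
Sat((q ∧ p) ∧ (AF p)) = {t2, t3}
EG ((q ∧ p) ∧ (AF p)): greatest fixpoint, start Z0 = {t2, t3}, keep only states in Sat with some successor in Z. Z1 = {t2}; fixed.
Sat(EG ((q ∧ p) ∧ (AF p))) = {t2}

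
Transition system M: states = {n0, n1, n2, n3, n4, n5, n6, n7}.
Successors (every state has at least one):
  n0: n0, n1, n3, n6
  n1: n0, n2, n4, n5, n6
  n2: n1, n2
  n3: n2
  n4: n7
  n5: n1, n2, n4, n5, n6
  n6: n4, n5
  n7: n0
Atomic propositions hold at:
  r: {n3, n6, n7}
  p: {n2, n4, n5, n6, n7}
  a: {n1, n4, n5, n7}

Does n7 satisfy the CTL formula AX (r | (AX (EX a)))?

Sat(EX a) = {s : some successor in {n1, n4, n5, n7}} = {n0, n1, n2, n4, n5, n6}
Sat(AX (EX a)) = {s : every successor in {n0, n1, n2, n4, n5, n6}} = {n1, n2, n3, n5, n6, n7}
Sat(r | (AX (EX a))) = {n1, n2, n3, n5, n6, n7}
Sat(AX (r | (AX (EX a)))) = {s : every successor in {n1, n2, n3, n5, n6, n7}} = {n2, n3, n4}
n7 ∉ Sat(AX (r | (AX (EX a)))) = {n2, n3, n4}, so the formula does not hold at n7.

No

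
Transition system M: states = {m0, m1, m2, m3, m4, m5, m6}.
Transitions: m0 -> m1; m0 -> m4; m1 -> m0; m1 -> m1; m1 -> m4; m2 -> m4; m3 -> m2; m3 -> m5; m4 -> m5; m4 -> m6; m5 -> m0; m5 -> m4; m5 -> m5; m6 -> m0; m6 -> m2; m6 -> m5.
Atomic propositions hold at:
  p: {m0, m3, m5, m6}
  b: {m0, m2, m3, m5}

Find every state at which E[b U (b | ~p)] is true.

{m0, m1, m2, m3, m4, m5}

Sat(~p) = {m1, m2, m4}
Sat(b | ~p) = {m0, m1, m2, m3, m4, m5}
E[b U (b | ~p)]: least fixpoint, start Z0 = Sat((b | ~p)) = {m0, m1, m2, m3, m4, m5}, add states in Sat(b) with some successor in Z. Already a fixed point.
Sat(E[b U (b | ~p)]) = {m0, m1, m2, m3, m4, m5}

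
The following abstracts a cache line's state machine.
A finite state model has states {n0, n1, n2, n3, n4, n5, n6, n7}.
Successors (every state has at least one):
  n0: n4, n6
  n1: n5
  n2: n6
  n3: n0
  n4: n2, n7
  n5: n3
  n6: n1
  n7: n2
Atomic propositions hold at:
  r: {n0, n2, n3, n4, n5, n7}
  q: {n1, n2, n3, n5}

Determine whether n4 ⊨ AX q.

No

Sat(AX q) = {s : every successor in {n1, n2, n3, n5}} = {n1, n5, n6, n7}
n4 ∉ Sat(AX q) = {n1, n5, n6, n7}, so the formula does not hold at n4.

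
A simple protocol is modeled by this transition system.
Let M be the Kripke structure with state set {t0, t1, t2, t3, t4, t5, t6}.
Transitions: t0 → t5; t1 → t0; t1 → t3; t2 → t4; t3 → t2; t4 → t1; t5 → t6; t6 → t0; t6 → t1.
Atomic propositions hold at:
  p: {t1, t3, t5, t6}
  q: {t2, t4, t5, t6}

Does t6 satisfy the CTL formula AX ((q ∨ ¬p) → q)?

No

Sat(¬p) = {t0, t2, t4}
Sat(q ∨ ¬p) = {t0, t2, t4, t5, t6}
Sat((q ∨ ¬p) → q) = {t1, t2, t3, t4, t5, t6}
Sat(AX ((q ∨ ¬p) → q)) = {s : every successor in {t1, t2, t3, t4, t5, t6}} = {t0, t2, t3, t4, t5}
t6 ∉ Sat(AX ((q ∨ ¬p) → q)) = {t0, t2, t3, t4, t5}, so the formula does not hold at t6.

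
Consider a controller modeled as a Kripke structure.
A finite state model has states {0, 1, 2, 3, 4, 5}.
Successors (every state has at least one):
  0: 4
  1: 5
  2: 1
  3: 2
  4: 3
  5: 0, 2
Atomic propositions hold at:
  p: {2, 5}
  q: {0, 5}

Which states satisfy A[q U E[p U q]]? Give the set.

E[p U q]: least fixpoint, start Z0 = Sat(q) = {0, 5}, add states in Sat(p) with some successor in Z. Already a fixed point.
Sat(E[p U q]) = {0, 5}
A[q U E[p U q]]: least fixpoint, start Z0 = Sat(E[p U q]) = {0, 5}, add states in Sat(q) with every successor in Z. Already a fixed point.
Sat(A[q U E[p U q]]) = {0, 5}

{0, 5}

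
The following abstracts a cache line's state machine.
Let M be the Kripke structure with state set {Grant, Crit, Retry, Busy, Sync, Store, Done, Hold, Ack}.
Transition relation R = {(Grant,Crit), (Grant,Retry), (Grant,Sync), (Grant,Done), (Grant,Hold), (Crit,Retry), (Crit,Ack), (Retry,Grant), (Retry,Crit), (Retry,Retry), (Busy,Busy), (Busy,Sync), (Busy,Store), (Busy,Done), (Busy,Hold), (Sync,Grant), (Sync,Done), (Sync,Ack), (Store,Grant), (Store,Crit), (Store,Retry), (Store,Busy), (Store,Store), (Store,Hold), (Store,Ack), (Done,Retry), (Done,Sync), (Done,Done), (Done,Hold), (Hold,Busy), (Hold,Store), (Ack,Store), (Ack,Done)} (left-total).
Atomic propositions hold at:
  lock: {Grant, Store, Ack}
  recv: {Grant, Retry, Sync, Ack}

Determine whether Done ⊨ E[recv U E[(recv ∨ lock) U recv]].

Sat(recv ∨ lock) = {Grant, Retry, Sync, Store, Ack}
E[(recv ∨ lock) U recv]: least fixpoint, start Z0 = Sat(recv) = {Grant, Retry, Sync, Ack}, add states in Sat(recv ∨ lock) with some successor in Z. Z1 = {Grant, Retry, Sync, Store, Ack}; fixed.
Sat(E[(recv ∨ lock) U recv]) = {Grant, Retry, Sync, Store, Ack}
E[recv U E[(recv ∨ lock) U recv]]: least fixpoint, start Z0 = Sat(E[(recv ∨ lock) U recv]) = {Grant, Retry, Sync, Store, Ack}, add states in Sat(recv) with some successor in Z. Already a fixed point.
Sat(E[recv U E[(recv ∨ lock) U recv]]) = {Grant, Retry, Sync, Store, Ack}
Done ∉ Sat(E[recv U E[(recv ∨ lock) U recv]]) = {Grant, Retry, Sync, Store, Ack}, so the formula does not hold at Done.

No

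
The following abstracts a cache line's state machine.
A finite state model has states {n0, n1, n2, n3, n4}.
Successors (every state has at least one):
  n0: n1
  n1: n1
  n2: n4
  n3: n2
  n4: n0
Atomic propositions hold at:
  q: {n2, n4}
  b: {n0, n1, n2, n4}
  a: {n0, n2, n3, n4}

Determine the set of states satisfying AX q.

Sat(AX q) = {s : every successor in {n2, n4}} = {n2, n3}

{n2, n3}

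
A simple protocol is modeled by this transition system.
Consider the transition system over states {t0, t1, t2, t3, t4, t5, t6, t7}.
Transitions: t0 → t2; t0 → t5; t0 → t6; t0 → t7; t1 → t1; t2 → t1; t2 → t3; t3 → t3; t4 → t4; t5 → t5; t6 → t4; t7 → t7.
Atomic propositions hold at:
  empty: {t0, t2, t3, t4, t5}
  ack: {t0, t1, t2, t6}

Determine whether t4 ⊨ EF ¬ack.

Yes

Sat(¬ack) = {t3, t4, t5, t7}
EF ¬ack: least fixpoint, start Z0 = {t3, t4, t5, t7}, add states with some successor in Z. Z1 = {t0, t2, t3, t4, t5, t6, t7}; fixed.
Sat(EF ¬ack) = {t0, t2, t3, t4, t5, t6, t7}
t4 ∈ Sat(EF ¬ack) = {t0, t2, t3, t4, t5, t6, t7}, so the formula holds at t4.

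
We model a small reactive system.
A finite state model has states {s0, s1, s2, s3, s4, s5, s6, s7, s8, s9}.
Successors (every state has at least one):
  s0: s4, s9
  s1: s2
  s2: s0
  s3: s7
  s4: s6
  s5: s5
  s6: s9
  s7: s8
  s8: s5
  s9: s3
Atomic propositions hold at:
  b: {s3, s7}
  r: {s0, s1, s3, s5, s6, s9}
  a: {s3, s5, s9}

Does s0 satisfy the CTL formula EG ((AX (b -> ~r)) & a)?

No

Sat(~r) = {s2, s4, s7, s8}
Sat(b -> ~r) = {s0, s1, s2, s4, s5, s6, s7, s8, s9}
Sat(AX (b -> ~r)) = {s : every successor in {s0, s1, s2, s4, s5, s6, s7, s8, s9}} = {s0, s1, s2, s3, s4, s5, s6, s7, s8}
Sat((AX (b -> ~r)) & a) = {s3, s5}
EG ((AX (b -> ~r)) & a): greatest fixpoint, start Z0 = {s3, s5}, keep only states in Sat with some successor in Z. Z1 = {s5}; fixed.
Sat(EG ((AX (b -> ~r)) & a)) = {s5}
s0 ∉ Sat(EG ((AX (b -> ~r)) & a)) = {s5}, so the formula does not hold at s0.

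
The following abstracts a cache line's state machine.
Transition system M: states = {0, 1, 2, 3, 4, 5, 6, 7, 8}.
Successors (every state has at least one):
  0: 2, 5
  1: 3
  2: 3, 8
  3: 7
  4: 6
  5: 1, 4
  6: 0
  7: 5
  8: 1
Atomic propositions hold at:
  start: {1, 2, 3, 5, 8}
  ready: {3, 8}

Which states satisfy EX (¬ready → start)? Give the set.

Sat(¬ready) = {0, 1, 2, 4, 5, 6, 7}
Sat(¬ready → start) = {1, 2, 3, 5, 8}
Sat(EX (¬ready → start)) = {s : some successor in {1, 2, 3, 5, 8}} = {0, 1, 2, 5, 7, 8}

{0, 1, 2, 5, 7, 8}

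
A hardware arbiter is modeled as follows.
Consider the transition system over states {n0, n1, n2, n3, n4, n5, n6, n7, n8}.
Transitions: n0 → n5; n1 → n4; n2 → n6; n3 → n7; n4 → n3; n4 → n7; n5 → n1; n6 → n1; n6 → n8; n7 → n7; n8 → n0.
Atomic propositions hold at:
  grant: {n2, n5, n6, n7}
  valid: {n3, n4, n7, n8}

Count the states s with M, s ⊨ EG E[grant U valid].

3

E[grant U valid]: least fixpoint, start Z0 = Sat(valid) = {n3, n4, n7, n8}, add states in Sat(grant) with some successor in Z. Z1 = {n3, n4, n6, n7, n8}; Z2 = {n2, n3, n4, n6, n7, n8}; fixed.
Sat(E[grant U valid]) = {n2, n3, n4, n6, n7, n8}
EG E[grant U valid]: greatest fixpoint, start Z0 = {n2, n3, n4, n6, n7, n8}, keep only states in Sat with some successor in Z. Z1 = {n2, n3, n4, n6, n7}; Z2 = {n2, n3, n4, n7}; Z3 = {n3, n4, n7}; fixed.
Sat(EG E[grant U valid]) = {n3, n4, n7}
|Sat(EG E[grant U valid])| = |{n3, n4, n7}| = 3.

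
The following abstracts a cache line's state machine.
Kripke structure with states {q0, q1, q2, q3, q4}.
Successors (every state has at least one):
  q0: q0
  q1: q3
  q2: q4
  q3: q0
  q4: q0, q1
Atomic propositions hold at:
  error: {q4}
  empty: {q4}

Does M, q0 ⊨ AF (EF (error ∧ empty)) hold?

No

Sat(error ∧ empty) = {q4}
EF (error ∧ empty): least fixpoint, start Z0 = {q4}, add states with some successor in Z. Z1 = {q2, q4}; fixed.
Sat(EF (error ∧ empty)) = {q2, q4}
AF (EF (error ∧ empty)): least fixpoint, start Z0 = {q2, q4}, add states with every successor in Z. Already a fixed point.
Sat(AF (EF (error ∧ empty))) = {q2, q4}
q0 ∉ Sat(AF (EF (error ∧ empty))) = {q2, q4}, so the formula does not hold at q0.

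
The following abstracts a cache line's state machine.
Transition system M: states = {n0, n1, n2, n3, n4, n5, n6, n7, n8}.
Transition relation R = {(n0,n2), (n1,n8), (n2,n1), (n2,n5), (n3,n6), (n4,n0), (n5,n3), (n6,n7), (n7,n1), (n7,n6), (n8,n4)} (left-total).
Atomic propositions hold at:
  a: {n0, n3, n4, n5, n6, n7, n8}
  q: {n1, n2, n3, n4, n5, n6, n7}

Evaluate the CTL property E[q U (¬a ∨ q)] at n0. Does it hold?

No

Sat(¬a) = {n1, n2}
Sat(¬a ∨ q) = {n1, n2, n3, n4, n5, n6, n7}
E[q U (¬a ∨ q)]: least fixpoint, start Z0 = Sat((¬a ∨ q)) = {n1, n2, n3, n4, n5, n6, n7}, add states in Sat(q) with some successor in Z. Already a fixed point.
Sat(E[q U (¬a ∨ q)]) = {n1, n2, n3, n4, n5, n6, n7}
n0 ∉ Sat(E[q U (¬a ∨ q)]) = {n1, n2, n3, n4, n5, n6, n7}, so the formula does not hold at n0.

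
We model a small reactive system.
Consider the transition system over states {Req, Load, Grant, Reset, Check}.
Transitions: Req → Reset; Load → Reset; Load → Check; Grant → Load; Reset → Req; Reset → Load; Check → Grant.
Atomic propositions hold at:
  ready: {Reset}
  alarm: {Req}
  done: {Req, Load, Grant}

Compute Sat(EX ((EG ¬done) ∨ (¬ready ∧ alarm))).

{Reset}

Sat(¬done) = {Reset, Check}
EG ¬done: greatest fixpoint, start Z0 = {Reset, Check}, keep only states in Sat with some successor in Z. Z1 = ∅; fixed.
Sat(EG ¬done) = ∅
Sat(¬ready) = {Req, Load, Grant, Check}
Sat(¬ready ∧ alarm) = {Req}
Sat((EG ¬done) ∨ (¬ready ∧ alarm)) = {Req}
Sat(EX ((EG ¬done) ∨ (¬ready ∧ alarm))) = {s : some successor in {Req}} = {Reset}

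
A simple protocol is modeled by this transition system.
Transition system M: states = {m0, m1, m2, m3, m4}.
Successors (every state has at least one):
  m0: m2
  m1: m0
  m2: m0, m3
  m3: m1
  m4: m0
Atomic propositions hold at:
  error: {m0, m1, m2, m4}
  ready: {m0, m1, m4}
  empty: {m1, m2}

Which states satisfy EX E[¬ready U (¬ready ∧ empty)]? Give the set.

{m0}

Sat(¬ready) = {m2, m3}
Sat(¬ready ∧ empty) = {m2}
E[¬ready U (¬ready ∧ empty)]: least fixpoint, start Z0 = Sat((¬ready ∧ empty)) = {m2}, add states in Sat(¬ready) with some successor in Z. Already a fixed point.
Sat(E[¬ready U (¬ready ∧ empty)]) = {m2}
Sat(EX E[¬ready U (¬ready ∧ empty)]) = {s : some successor in {m2}} = {m0}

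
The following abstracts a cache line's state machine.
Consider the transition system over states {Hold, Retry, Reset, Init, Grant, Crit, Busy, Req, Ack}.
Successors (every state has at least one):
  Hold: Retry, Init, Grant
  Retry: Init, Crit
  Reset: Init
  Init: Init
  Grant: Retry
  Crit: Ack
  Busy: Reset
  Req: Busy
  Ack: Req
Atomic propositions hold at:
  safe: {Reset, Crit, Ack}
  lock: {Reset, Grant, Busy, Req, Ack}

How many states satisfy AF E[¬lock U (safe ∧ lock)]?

Sat(¬lock) = {Hold, Retry, Init, Crit}
Sat(safe ∧ lock) = {Reset, Ack}
E[¬lock U (safe ∧ lock)]: least fixpoint, start Z0 = Sat((safe ∧ lock)) = {Reset, Ack}, add states in Sat(¬lock) with some successor in Z. Z1 = {Reset, Crit, Ack}; Z2 = {Retry, Reset, Crit, Ack}; Z3 = {Hold, Retry, Reset, Crit, Ack}; fixed.
Sat(E[¬lock U (safe ∧ lock)]) = {Hold, Retry, Reset, Crit, Ack}
AF E[¬lock U (safe ∧ lock)]: least fixpoint, start Z0 = {Hold, Retry, Reset, Crit, Ack}, add states with every successor in Z. Z1 = {Hold, Retry, Reset, Grant, Crit, Busy, Ack}; Z2 = {Hold, Retry, Reset, Grant, Crit, Busy, Req, Ack}; fixed.
Sat(AF E[¬lock U (safe ∧ lock)]) = {Hold, Retry, Reset, Grant, Crit, Busy, Req, Ack}
|Sat(AF E[¬lock U (safe ∧ lock)])| = |{Hold, Retry, Reset, Grant, Crit, Busy, Req, Ack}| = 8.

8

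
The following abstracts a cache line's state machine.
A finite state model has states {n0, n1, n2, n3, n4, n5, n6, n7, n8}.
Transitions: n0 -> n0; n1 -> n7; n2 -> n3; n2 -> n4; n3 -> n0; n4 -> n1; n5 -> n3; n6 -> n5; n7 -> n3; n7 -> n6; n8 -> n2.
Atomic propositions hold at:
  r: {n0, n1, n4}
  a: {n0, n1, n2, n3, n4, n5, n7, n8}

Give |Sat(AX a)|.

8

Sat(AX a) = {s : every successor in {n0, n1, n2, n3, n4, n5, n7, n8}} = {n0, n1, n2, n3, n4, n5, n6, n8}
|Sat(AX a)| = |{n0, n1, n2, n3, n4, n5, n6, n8}| = 8.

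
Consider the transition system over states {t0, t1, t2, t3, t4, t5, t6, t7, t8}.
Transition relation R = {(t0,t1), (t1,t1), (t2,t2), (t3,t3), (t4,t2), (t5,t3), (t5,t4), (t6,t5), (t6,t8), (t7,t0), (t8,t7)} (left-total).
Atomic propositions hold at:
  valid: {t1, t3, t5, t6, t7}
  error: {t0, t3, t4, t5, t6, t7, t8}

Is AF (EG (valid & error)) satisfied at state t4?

Sat(valid & error) = {t3, t5, t6, t7}
EG (valid & error): greatest fixpoint, start Z0 = {t3, t5, t6, t7}, keep only states in Sat with some successor in Z. Z1 = {t3, t5, t6}; fixed.
Sat(EG (valid & error)) = {t3, t5, t6}
AF (EG (valid & error)): least fixpoint, start Z0 = {t3, t5, t6}, add states with every successor in Z. Already a fixed point.
Sat(AF (EG (valid & error))) = {t3, t5, t6}
t4 ∉ Sat(AF (EG (valid & error))) = {t3, t5, t6}, so the formula does not hold at t4.

No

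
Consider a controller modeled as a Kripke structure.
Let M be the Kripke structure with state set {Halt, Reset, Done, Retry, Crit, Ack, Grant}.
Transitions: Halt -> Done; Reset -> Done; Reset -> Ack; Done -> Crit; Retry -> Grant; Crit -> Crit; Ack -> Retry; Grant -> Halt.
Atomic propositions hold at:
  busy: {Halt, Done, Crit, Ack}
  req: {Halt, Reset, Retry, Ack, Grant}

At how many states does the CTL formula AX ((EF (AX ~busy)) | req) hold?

3

Sat(~busy) = {Reset, Retry, Grant}
Sat(AX ~busy) = {s : every successor in {Reset, Retry, Grant}} = {Retry, Ack}
EF (AX ~busy): least fixpoint, start Z0 = {Retry, Ack}, add states with some successor in Z. Z1 = {Reset, Retry, Ack}; fixed.
Sat(EF (AX ~busy)) = {Reset, Retry, Ack}
Sat((EF (AX ~busy)) | req) = {Halt, Reset, Retry, Ack, Grant}
Sat(AX ((EF (AX ~busy)) | req)) = {s : every successor in {Halt, Reset, Retry, Ack, Grant}} = {Retry, Ack, Grant}
|Sat(AX ((EF (AX ~busy)) | req))| = |{Retry, Ack, Grant}| = 3.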